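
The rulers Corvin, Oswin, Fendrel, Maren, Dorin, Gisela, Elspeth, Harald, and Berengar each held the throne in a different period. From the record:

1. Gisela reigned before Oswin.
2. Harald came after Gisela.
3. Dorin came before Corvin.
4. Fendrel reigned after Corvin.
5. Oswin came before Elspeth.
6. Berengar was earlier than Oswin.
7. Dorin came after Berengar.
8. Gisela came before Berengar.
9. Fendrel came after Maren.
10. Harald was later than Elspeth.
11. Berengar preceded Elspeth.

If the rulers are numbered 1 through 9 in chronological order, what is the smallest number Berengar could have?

2

Gisela must come before Berengar — 1 forced predecessor.
Nothing else is forced ahead of Berengar, so their earliest slot is position 1 + 1 = 2.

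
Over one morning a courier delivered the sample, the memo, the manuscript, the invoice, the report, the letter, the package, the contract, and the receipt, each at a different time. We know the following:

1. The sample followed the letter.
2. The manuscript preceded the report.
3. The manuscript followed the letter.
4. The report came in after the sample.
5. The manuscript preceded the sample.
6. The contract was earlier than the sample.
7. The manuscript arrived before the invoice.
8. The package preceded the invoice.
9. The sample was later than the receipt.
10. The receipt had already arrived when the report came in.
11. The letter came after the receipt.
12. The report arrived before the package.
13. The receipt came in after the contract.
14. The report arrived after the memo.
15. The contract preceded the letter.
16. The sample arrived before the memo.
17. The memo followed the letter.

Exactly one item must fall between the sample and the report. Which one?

Tracing the constraints gives the sample → the memo → the report, so the memo sits after the sample and before the report.
No other item is forced both after the sample and before the report.

the memo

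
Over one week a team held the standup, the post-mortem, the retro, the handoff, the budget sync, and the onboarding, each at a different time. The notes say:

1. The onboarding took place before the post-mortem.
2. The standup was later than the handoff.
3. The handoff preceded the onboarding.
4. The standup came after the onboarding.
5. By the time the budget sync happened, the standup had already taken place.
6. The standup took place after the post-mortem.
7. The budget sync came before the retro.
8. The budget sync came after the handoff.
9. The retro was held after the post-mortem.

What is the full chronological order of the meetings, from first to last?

The constraints fix every adjacent pair, so only one ordering works:
the handoff → the onboarding → the post-mortem → the standup → the budget sync → the retro.

the handoff, the onboarding, the post-mortem, the standup, the budget sync, the retro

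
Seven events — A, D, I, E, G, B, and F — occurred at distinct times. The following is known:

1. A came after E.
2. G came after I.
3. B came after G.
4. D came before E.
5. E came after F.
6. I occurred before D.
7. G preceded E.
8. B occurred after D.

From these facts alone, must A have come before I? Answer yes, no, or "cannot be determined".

Tracing the constraints gives I → D → E → A, so I must come before A.
That means A cannot be before I.

no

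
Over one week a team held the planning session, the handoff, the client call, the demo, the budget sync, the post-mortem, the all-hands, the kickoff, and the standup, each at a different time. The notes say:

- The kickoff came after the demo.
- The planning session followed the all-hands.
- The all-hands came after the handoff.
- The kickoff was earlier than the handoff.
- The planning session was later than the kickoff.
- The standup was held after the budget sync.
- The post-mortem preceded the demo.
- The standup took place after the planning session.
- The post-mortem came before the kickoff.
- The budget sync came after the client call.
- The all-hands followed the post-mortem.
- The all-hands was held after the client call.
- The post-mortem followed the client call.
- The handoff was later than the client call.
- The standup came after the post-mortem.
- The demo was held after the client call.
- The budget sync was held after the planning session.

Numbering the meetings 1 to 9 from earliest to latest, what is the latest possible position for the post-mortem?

The post-mortem must come before the all-hands, the budget sync, the demo, the handoff, the kickoff, the planning session, and the standup — 7 meetings forced after it.
Everything else can be placed before the post-mortem in some valid order, so the post-mortem can sit as late as position 9 − 7 = 2.

2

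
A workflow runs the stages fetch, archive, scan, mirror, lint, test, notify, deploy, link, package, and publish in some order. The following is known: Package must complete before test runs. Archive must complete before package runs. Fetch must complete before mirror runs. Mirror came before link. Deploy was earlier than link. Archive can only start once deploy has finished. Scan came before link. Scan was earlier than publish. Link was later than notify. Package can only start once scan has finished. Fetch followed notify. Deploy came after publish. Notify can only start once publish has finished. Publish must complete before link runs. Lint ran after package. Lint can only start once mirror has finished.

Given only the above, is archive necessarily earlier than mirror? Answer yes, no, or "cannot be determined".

No chain of stated constraints runs from archive to mirror, and none runs from mirror to archive either.
So the relative order of archive and mirror is not fixed by the given facts.

cannot be determined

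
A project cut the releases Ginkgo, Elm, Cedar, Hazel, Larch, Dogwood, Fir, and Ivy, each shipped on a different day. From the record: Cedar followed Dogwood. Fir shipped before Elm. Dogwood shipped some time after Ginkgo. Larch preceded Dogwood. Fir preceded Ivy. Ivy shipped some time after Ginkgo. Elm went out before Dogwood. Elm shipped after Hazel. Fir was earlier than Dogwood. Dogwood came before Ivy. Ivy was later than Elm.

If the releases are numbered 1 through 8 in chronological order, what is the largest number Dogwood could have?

Dogwood must come before Cedar and Ivy — 2 releases forced after it.
Everything else can be placed before Dogwood in some valid order, so Dogwood can sit as late as position 8 − 2 = 6.

6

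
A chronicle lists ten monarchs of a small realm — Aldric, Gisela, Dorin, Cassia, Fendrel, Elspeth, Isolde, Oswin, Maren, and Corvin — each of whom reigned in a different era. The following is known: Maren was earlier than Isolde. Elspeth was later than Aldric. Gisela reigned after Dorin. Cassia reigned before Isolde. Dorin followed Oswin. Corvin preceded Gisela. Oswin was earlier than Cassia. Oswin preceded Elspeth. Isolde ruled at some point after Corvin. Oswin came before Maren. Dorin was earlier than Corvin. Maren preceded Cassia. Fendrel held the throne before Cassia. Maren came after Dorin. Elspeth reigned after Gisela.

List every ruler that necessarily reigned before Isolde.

Cassia, Corvin, Dorin, Fendrel, Maren, Oswin

Directly stated before Isolde: Cassia, Corvin, and Maren.
Dorin reaches Isolde via Dorin → Maren → Isolde.
Fendrel reaches Isolde via Fendrel → Cassia → Isolde.
Oswin reaches Isolde via Oswin → Maren → Isolde.
No chain forces Elspeth (or any of the others) ahead of Isolde.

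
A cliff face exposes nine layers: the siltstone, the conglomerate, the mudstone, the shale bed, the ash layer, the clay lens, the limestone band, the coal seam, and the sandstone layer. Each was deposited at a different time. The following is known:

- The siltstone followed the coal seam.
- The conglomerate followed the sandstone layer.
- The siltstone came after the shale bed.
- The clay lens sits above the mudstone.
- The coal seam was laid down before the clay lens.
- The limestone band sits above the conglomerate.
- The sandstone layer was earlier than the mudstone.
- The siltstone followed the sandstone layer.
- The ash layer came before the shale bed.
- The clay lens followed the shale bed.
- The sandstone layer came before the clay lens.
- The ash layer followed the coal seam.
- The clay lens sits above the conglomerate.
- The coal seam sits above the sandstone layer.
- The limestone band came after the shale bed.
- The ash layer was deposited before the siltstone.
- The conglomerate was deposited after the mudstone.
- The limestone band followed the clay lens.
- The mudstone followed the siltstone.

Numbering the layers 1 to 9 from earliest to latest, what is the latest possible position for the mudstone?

The mudstone must come before the clay lens, the conglomerate, and the limestone band — 3 layers forced after it.
Everything else can be placed before the mudstone in some valid order, so the mudstone can sit as late as position 9 − 3 = 6.

6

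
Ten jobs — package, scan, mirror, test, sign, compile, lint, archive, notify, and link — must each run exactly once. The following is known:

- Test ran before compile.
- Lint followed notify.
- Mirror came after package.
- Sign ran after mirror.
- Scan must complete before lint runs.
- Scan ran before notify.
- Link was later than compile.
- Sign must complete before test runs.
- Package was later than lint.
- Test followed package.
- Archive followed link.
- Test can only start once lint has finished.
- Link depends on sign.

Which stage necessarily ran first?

scan

Scan has a chain of constraints placing it before every other stage, so scan must be first.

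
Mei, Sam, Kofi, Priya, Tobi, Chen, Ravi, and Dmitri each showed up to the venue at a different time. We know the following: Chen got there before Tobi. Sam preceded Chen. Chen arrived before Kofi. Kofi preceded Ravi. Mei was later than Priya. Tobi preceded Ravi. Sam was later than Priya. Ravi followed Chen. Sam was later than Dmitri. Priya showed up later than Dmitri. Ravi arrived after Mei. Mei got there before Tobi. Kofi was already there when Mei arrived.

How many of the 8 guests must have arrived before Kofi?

4

Directly stated before Kofi: Chen.
Dmitri reaches Kofi via Dmitri → Sam → Chen → Kofi.
Priya reaches Kofi via Priya → Sam → Chen → Kofi.
Sam reaches Kofi via Sam → Chen → Kofi.
No chain forces Mei (or any of the others) ahead of Kofi.
That's Chen, Dmitri, Priya, and Sam — 4 in all.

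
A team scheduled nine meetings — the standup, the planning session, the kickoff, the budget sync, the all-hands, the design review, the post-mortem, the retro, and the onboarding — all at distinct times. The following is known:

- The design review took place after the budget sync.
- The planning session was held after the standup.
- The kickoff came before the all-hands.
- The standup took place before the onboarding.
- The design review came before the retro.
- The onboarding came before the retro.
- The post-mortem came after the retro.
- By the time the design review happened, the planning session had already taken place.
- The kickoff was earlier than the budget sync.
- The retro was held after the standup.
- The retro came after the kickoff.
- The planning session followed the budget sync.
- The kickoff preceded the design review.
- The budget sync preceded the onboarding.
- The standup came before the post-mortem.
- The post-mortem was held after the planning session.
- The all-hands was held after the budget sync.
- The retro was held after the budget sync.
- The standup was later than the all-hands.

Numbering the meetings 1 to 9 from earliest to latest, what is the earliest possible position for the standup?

4

The all-hands, the budget sync, and the kickoff must all come before the standup — 3 forced predecessors.
Nothing else is forced ahead of the standup, so its earliest slot is position 3 + 1 = 4.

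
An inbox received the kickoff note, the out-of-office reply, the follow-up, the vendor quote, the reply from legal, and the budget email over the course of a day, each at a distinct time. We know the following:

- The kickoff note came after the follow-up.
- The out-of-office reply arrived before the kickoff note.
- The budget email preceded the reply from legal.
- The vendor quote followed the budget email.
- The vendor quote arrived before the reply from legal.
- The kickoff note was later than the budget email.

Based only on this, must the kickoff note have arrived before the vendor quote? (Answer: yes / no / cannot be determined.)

cannot be determined

No chain of stated constraints runs from the kickoff note to the vendor quote, and none runs from the vendor quote to the kickoff note either.
So the relative order of the kickoff note and the vendor quote is not fixed by the given facts.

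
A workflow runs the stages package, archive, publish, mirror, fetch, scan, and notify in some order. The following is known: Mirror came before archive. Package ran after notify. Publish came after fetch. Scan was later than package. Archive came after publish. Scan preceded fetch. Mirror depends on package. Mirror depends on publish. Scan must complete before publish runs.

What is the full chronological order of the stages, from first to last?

The constraints fix every adjacent pair, so only one ordering works:
notify → package → scan → fetch → publish → mirror → archive.

notify, package, scan, fetch, publish, mirror, archive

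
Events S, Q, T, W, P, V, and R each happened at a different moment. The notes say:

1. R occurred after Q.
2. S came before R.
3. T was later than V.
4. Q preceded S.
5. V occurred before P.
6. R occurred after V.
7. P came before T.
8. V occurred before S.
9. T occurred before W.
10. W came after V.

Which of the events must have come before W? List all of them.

P, T, V

Directly stated before W: T and V.
P reaches W via P → T → W.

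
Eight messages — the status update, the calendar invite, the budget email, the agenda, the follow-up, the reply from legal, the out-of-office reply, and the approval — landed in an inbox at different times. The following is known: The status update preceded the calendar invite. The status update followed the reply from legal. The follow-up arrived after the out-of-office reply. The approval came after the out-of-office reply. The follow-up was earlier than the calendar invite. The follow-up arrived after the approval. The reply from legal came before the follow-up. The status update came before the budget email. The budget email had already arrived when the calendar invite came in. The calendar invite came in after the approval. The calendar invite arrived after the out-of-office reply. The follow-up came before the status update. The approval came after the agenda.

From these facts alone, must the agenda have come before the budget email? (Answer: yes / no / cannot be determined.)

Chain the constraints: the agenda → the approval → the follow-up → the status update → the budget email. Each link is directly stated, so the agenda comes before the budget email.

yes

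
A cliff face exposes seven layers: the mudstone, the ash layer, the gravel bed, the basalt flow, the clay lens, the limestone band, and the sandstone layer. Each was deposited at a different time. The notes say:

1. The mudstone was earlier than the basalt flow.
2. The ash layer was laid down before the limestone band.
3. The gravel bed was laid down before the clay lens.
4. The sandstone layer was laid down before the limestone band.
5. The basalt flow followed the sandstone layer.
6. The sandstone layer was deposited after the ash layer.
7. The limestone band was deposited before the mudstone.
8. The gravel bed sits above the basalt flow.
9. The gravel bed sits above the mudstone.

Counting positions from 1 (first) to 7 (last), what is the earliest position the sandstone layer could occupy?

The ash layer must come before the sandstone layer — 1 forced predecessor.
Nothing else is forced ahead of the sandstone layer, so its earliest slot is position 1 + 1 = 2.

2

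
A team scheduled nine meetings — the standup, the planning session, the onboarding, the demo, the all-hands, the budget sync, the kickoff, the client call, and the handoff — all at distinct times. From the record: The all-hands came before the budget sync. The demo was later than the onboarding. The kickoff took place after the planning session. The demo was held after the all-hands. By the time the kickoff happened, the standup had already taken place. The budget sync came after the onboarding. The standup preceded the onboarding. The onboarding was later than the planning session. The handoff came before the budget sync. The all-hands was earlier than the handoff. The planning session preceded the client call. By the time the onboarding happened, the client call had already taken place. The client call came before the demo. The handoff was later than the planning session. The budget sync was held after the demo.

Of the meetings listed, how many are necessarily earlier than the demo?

5

Directly stated before the demo: the all-hands, the client call, and the onboarding.
The planning session reaches the demo via the planning session → the onboarding → the demo.
The standup reaches the demo via the standup → the onboarding → the demo.
That's the all-hands, the client call, the onboarding, the planning session, and the standup — 5 in all.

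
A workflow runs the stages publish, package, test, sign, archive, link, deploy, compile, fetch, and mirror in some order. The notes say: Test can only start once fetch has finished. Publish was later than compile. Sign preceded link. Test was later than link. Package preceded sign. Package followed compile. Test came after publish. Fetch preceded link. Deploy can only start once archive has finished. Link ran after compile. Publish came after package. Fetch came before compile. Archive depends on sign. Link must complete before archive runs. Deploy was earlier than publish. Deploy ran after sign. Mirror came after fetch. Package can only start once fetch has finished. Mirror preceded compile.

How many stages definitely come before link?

Directly stated before link: compile, fetch, and sign.
Mirror reaches link via mirror → compile → link.
Package reaches link via package → sign → link.
That's compile, fetch, mirror, package, and sign — 5 in all.

5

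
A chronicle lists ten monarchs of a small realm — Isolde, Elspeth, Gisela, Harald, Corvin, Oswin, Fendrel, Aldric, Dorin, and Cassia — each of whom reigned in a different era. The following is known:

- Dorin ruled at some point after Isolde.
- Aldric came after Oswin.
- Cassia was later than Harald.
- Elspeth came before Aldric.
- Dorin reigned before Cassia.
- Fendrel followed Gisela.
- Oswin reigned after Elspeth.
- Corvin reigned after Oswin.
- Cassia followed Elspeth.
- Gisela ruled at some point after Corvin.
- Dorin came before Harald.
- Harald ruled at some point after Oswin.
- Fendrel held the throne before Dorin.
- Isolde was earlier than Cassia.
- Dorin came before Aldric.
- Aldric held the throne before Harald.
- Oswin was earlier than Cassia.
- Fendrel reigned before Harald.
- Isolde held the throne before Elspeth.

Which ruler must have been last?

Cassia

Every other ruler has a chain of constraints placing them before Cassia, so Cassia is last.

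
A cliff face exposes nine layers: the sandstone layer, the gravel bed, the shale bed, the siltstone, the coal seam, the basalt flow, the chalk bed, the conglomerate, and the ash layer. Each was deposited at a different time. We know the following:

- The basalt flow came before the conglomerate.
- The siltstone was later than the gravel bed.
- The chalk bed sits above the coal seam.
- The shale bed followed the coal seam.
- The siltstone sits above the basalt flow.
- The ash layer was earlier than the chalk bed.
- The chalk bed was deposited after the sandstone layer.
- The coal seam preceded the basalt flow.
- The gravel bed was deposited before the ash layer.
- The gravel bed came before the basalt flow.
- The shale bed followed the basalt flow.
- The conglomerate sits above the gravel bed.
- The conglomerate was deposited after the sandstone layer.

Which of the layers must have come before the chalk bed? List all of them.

Directly stated before the chalk bed: the ash layer, the coal seam, and the sandstone layer.
The gravel bed reaches the chalk bed via the gravel bed → the ash layer → the chalk bed.
No chain forces the conglomerate (or any of the others) ahead of the chalk bed.

the ash layer, the coal seam, the gravel bed, the sandstone layer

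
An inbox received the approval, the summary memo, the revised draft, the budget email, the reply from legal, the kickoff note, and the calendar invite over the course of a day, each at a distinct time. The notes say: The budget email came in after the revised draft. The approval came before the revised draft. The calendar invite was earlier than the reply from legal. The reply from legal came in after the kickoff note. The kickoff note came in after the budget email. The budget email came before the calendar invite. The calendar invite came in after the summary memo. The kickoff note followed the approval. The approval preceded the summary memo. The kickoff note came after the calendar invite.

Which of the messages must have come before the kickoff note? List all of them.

Directly stated before the kickoff note: the approval, the budget email, and the calendar invite.
The revised draft reaches the kickoff note via the revised draft → the budget email → the kickoff note.
The summary memo reaches the kickoff note via the summary memo → the calendar invite → the kickoff note.
No chain forces the reply from legal ahead of the kickoff note.

the approval, the budget email, the calendar invite, the revised draft, the summary memo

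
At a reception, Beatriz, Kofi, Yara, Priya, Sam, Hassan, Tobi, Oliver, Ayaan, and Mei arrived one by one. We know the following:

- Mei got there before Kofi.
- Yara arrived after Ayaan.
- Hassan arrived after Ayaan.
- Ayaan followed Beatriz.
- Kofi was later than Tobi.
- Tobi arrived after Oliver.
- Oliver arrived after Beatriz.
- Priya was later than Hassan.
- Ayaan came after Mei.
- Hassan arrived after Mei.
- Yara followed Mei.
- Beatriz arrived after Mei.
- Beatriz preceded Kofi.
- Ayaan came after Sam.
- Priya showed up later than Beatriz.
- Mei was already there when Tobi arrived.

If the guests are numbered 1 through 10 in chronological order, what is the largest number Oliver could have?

8

Oliver must come before Kofi and Tobi — 2 guests forced after them.
Everything else can be placed before Oliver in some valid order, so Oliver can sit as late as position 10 − 2 = 8.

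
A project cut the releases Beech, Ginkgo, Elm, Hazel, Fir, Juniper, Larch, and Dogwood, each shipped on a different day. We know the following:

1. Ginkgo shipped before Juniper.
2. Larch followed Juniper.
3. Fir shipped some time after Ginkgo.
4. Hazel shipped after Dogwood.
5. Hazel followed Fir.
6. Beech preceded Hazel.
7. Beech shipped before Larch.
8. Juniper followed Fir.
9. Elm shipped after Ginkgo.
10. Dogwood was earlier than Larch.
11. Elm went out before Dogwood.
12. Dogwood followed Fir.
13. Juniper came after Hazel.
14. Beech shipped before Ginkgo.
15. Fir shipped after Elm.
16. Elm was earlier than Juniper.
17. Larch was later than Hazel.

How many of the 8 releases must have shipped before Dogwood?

Directly stated before Dogwood: Elm and Fir.
Beech reaches Dogwood via Beech → Ginkgo → Fir → Dogwood.
Ginkgo reaches Dogwood via Ginkgo → Fir → Dogwood.
No chain forces Larch (or any of the others) ahead of Dogwood.
That's Beech, Elm, Fir, and Ginkgo — 4 in all.

4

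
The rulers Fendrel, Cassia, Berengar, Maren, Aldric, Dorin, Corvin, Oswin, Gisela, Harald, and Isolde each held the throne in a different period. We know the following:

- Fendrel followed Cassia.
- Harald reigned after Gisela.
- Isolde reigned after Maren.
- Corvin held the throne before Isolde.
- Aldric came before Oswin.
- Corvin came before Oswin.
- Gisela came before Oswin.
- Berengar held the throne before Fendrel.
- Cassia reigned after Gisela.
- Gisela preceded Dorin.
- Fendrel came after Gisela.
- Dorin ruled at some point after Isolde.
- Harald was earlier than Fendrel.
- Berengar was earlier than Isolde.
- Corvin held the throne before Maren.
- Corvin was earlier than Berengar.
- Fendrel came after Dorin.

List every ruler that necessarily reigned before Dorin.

Berengar, Corvin, Gisela, Isolde, Maren

Directly stated before Dorin: Gisela and Isolde.
Berengar reaches Dorin via Berengar → Isolde → Dorin.
Corvin reaches Dorin via Corvin → Isolde → Dorin.
Maren reaches Dorin via Maren → Isolde → Dorin.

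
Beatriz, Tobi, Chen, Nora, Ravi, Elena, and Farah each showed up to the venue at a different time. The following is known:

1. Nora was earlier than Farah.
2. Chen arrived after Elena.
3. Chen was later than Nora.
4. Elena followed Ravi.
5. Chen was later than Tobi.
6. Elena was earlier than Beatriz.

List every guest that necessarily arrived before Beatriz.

Elena, Ravi

Directly stated before Beatriz: Elena.
Ravi reaches Beatriz via Ravi → Elena → Beatriz.
No chain forces Chen (or any of the others) ahead of Beatriz.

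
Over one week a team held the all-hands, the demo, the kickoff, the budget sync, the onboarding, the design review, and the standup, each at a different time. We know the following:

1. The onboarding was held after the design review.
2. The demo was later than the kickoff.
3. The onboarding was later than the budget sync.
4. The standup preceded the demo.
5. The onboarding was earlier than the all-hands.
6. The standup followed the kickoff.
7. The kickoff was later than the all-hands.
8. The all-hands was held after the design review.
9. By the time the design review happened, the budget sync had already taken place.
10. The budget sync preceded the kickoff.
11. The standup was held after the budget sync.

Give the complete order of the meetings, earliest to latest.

The constraints fix every adjacent pair, so only one ordering works:
the budget sync → the design review → the onboarding → the all-hands → the kickoff → the standup → the demo.

the budget sync, the design review, the onboarding, the all-hands, the kickoff, the standup, the demo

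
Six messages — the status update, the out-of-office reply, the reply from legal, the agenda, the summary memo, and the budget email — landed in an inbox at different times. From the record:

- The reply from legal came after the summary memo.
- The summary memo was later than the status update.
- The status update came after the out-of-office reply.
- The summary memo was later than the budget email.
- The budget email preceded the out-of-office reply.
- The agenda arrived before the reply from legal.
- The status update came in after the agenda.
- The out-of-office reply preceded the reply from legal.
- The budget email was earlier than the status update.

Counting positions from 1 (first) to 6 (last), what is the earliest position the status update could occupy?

4

The agenda, the budget email, and the out-of-office reply must all come before the status update — 3 forced predecessors.
Nothing else is forced ahead of the status update, so its earliest slot is position 3 + 1 = 4.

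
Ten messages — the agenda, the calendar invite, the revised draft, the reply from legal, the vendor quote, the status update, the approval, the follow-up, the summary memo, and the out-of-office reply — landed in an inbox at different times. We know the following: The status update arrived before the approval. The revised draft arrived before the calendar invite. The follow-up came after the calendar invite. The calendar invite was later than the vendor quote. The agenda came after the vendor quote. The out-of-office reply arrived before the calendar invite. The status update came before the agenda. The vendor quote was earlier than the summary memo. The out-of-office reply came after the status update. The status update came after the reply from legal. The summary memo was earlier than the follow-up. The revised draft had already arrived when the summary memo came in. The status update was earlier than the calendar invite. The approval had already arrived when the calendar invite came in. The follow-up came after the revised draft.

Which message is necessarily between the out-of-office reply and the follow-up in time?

Tracing the constraints gives the out-of-office reply → the calendar invite → the follow-up, so the calendar invite sits after the out-of-office reply and before the follow-up.
No other message is forced both after the out-of-office reply and before the follow-up.

the calendar invite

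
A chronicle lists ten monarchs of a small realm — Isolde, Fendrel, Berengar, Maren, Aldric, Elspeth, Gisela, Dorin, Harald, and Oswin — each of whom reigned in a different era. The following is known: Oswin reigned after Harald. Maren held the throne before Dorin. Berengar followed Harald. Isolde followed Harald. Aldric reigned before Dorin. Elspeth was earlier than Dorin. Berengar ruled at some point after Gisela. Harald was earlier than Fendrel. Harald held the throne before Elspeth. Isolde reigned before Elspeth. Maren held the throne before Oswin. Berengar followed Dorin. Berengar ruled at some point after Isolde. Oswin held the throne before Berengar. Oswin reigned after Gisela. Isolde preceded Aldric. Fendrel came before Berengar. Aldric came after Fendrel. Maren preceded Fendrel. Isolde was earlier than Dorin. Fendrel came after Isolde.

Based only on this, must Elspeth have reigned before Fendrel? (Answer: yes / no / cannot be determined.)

cannot be determined

No chain of stated constraints runs from Elspeth to Fendrel, and none runs from Fendrel to Elspeth either.
So the relative order of Elspeth and Fendrel is not fixed by the given facts.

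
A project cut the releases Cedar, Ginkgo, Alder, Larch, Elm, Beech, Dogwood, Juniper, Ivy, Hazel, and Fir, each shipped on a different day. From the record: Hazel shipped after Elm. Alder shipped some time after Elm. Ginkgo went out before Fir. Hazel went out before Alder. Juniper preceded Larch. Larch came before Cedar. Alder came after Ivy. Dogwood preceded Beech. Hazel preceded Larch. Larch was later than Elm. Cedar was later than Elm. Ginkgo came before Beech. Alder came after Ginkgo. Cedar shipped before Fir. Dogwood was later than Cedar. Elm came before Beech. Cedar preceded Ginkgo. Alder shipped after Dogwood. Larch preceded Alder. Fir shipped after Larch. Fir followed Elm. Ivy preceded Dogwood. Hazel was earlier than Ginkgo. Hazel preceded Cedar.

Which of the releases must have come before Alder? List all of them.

Directly stated before Alder: Dogwood, Elm, Ginkgo, Hazel, Ivy, and Larch.
Cedar reaches Alder via Cedar → Ginkgo → Alder.
Juniper reaches Alder via Juniper → Larch → Alder.
No chain forces Beech (or any of the others) ahead of Alder.

Cedar, Dogwood, Elm, Ginkgo, Hazel, Ivy, Juniper, Larch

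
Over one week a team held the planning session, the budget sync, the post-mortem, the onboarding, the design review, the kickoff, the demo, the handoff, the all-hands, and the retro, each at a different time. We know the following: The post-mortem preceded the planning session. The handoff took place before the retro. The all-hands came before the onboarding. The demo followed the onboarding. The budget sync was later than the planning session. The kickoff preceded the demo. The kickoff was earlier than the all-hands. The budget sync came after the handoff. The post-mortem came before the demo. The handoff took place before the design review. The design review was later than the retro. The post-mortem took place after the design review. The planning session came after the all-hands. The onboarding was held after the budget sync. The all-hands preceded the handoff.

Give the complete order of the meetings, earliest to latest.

The constraints fix every adjacent pair, so only one ordering works:
the kickoff → the all-hands → the handoff → the retro → the design review → the post-mortem → the planning session → the budget sync → the onboarding → the demo.

the kickoff, the all-hands, the handoff, the retro, the design review, the post-mortem, the planning session, the budget sync, the onboarding, the demo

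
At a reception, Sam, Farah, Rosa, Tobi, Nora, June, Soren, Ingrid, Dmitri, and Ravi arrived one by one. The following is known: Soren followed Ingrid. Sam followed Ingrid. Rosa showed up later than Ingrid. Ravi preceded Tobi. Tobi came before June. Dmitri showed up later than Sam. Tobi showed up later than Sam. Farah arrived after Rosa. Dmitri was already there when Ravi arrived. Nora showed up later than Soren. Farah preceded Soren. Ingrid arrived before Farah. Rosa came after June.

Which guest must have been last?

Every other guest has a chain of constraints placing them before Nora, so Nora is last.

Nora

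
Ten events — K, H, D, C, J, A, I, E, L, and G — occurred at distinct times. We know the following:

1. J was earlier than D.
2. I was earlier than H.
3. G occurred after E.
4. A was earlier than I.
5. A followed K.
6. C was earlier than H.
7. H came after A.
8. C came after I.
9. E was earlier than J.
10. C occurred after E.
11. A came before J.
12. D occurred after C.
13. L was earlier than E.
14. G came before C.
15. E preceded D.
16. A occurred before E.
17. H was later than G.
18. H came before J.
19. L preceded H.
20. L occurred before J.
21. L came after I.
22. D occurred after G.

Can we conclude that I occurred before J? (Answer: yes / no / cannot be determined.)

yes

Chain the constraints: I → L → J. Each link is directly stated, so I comes before J.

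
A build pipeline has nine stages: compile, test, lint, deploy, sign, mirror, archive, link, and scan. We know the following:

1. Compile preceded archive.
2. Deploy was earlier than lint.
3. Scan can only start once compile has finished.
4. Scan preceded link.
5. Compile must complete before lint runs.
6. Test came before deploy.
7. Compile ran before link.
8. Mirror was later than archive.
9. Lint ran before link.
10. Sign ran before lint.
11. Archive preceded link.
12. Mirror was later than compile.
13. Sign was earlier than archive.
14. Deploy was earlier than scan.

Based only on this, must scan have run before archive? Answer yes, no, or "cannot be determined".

No chain of stated constraints runs from scan to archive, and none runs from archive to scan either.
So the relative order of scan and archive is not fixed by the given facts.

cannot be determined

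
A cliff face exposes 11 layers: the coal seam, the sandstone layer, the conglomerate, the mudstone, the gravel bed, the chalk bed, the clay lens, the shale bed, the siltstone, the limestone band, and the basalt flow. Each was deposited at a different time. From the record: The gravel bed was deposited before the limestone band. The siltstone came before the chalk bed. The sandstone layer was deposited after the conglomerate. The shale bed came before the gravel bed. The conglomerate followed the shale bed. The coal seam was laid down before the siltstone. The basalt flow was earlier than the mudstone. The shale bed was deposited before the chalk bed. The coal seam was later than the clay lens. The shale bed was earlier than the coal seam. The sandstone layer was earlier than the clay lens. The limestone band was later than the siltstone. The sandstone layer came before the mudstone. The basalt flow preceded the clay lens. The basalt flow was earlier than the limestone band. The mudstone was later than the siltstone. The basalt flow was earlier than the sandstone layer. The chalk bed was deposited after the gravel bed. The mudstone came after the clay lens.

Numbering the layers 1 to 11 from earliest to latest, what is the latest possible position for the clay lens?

The clay lens must come before the chalk bed, the coal seam, the limestone band, the mudstone, and the siltstone — 5 layers forced after it.
Everything else can be placed before the clay lens in some valid order, so the clay lens can sit as late as position 11 − 5 = 6.

6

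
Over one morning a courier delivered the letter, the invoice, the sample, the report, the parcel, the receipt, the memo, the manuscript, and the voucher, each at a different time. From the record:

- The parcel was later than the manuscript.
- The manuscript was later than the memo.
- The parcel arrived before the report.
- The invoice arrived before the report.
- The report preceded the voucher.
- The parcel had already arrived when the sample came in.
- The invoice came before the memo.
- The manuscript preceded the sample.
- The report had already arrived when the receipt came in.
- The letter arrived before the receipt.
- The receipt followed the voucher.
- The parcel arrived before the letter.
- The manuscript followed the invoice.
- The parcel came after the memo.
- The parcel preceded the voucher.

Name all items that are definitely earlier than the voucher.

Directly stated before the voucher: the parcel and the report.
The invoice reaches the voucher via the invoice → the report → the voucher.
The manuscript reaches the voucher via the manuscript → the parcel → the voucher.
The memo reaches the voucher via the memo → the parcel → the voucher.
No chain forces the letter (or any of the others) ahead of the voucher.

the invoice, the manuscript, the memo, the parcel, the report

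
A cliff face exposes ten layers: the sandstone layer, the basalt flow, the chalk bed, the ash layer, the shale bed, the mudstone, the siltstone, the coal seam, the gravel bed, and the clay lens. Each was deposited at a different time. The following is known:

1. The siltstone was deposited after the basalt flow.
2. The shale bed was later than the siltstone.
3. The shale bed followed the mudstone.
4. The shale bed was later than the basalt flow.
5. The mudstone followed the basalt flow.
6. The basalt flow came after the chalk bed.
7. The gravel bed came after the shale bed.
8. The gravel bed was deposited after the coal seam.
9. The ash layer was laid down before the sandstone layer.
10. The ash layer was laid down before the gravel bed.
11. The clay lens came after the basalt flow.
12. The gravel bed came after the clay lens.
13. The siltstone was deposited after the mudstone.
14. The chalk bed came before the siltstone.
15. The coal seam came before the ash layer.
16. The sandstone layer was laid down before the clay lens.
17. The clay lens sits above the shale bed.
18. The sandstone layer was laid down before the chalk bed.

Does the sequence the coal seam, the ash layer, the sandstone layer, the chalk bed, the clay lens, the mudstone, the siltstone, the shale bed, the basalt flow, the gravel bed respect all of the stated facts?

no

The constraints require the basalt flow before the shale bed, but in the proposed sequence the shale bed appears ahead of the basalt flow. That one violation is enough.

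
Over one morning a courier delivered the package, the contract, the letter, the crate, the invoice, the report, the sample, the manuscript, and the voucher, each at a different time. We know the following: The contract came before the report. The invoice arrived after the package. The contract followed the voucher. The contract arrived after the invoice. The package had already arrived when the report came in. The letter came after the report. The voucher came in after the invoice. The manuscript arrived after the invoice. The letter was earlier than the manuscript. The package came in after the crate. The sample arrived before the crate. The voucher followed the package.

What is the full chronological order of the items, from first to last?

The constraints fix every adjacent pair, so only one ordering works:
the sample → the crate → the package → the invoice → the voucher → the contract → the report → the letter → the manuscript.

the sample, the crate, the package, the invoice, the voucher, the contract, the report, the letter, the manuscript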